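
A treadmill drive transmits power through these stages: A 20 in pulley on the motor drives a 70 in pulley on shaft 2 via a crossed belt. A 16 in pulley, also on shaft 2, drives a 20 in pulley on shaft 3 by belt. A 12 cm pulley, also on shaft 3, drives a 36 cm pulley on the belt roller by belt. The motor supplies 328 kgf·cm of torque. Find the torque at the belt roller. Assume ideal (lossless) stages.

4305 kgf·cm

After the belt (70/20): 328 × 3.5 = 1148 kgf·cm
After the belt (20/16): 1148 × 1.25 = 1435 kgf·cm
After the belt (36/12): 1435 × 3 = 4305 kgf·cm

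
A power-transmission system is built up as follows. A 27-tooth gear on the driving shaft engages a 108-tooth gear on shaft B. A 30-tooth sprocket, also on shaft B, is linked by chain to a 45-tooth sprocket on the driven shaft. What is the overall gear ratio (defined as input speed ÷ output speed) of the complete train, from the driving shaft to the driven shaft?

6

Each stage contributes driven/driver: gear mesh 108/27 = 4, chain 45/30 = 1.5.
Overall: 4 × 1.5 = 6.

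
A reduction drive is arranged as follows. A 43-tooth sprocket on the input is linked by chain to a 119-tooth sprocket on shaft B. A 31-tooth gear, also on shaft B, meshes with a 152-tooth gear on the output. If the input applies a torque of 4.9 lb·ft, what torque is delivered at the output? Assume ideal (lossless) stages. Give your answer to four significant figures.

Chain: ratio = 119/43 = 2.7674; torque at shaft B = 4.9 × 2.7674 = 13.56 lb·ft.
Gear mesh: ratio = 152/31 = 4.9032; torque at the output = 13.56 × 4.9032 = 66.49 lb·ft.

66.49 lb·ft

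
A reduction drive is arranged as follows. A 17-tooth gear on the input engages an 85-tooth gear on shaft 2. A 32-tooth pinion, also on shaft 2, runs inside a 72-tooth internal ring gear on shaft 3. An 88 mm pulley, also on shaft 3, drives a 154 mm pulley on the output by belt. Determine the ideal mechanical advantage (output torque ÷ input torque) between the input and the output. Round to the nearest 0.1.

19.7

Each stage contributes driven/driver: gear mesh 85/17 = 5, internal gear 72/32 = 2.25, belt 154/88 = 1.75.
Overall: 5 × 2.25 × 1.75 = 19.688.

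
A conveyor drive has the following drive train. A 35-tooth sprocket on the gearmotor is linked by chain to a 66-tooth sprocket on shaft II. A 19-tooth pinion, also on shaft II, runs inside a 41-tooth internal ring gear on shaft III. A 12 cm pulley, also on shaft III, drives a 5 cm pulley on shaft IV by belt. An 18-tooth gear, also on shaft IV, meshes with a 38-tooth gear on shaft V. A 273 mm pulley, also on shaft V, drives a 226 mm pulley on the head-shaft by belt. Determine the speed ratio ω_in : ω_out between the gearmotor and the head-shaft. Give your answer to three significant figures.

2.96

Each stage contributes driven/driver: chain 66/35 = 1.8857, internal gear 41/19 = 2.1579, belt 5/12 = 0.41667, gear mesh 38/18 = 2.1111, belt 226/273 = 0.82784.
Overall: 1.8857 × 2.1579 × 0.41667 × 2.1111 × 0.82784 = 2.9631.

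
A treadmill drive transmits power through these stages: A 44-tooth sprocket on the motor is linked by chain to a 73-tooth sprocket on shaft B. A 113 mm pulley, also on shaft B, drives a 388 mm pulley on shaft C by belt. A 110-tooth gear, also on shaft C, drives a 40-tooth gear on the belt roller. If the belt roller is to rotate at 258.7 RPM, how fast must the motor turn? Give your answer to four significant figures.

535.9 RPM

Overall ratio R = 1.6591 × 3.4336 × 0.36364 = 2.0715.
Required input speed = output speed × R = 258.7 × 2.0715 = 535.9 RPM.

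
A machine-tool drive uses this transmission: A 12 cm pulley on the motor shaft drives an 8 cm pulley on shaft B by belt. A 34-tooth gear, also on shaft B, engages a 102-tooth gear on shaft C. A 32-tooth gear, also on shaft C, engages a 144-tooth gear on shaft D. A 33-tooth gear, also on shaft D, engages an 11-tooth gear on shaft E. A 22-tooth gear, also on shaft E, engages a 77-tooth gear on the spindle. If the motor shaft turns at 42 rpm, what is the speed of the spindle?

the motor shaft → shaft B (belt, 8/12): 42 ÷ 0.66667 = 63 rpm
shaft B → shaft C (gear mesh, 102/34): 63 ÷ 3 = 21 rpm
shaft C → shaft D (gear mesh, 144/32): 21 ÷ 4.5 = 4.6667 rpm
shaft D → shaft E (gear mesh, 11/33): 4.6667 ÷ 0.33333 = 14 rpm
shaft E → the spindle (gear mesh, 77/22): 14 ÷ 3.5 = 4 rpm

4 rpm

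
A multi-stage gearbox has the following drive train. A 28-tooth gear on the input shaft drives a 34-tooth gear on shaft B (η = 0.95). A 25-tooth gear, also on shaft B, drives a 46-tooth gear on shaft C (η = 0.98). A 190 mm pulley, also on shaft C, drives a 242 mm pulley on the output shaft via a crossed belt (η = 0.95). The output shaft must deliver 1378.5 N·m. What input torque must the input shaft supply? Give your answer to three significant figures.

Overall ratio R = 1.2143 × 1.84 × 1.2737 = 2.8458; overall efficiency η = 0.95 × 0.98 × 0.95 = 0.8844.
Input torque = output torque / (R × η) = 1378.5 / (2.8458 × 0.8844) = 547.69 N·m.

548 N·m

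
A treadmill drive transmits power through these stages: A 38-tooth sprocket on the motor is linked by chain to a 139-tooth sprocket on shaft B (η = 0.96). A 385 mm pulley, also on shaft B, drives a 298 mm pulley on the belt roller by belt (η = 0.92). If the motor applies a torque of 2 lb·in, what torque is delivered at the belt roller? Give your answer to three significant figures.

5.00 lb·in

Chain: ratio = 139/38 = 3.6579; torque at shaft B = 2 × 3.6579 × 0.96 = 7.0232 lb·in.
Belt: ratio = 298/385 = 0.77403; torque at the belt roller = 7.0232 × 0.77403 × 0.92 = 5.0012 lb·in.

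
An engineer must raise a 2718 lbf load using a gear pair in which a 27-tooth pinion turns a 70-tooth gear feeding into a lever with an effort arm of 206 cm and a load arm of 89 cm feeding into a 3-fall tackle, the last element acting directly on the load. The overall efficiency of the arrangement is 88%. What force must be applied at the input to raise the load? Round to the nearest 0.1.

171.6 lbf

Gear pair MA = 70/27 = 2.5926.
Lever MA = effort arm / load arm = 206/89 = 2.3146.
Block-and-tackle MA = number of supporting rope parts = 3.
Combined ideal MA = 2.5926 × 2.3146 × 3 = 18.002.
Actual MA = 18.002 × 0.88 = 15.842.
Effort = load / actual MA = 2718 / 15.842 = 171.57 lbf.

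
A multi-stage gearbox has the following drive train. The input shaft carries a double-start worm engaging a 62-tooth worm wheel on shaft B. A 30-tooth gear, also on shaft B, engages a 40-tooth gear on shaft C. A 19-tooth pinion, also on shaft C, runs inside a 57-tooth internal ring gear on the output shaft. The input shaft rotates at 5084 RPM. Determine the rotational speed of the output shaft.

41 RPM

worm 62/2 = 31 → 5084/31 = 164 RPM
gear mesh 40/30 = 1.3333 → 164/1.3333 = 123 RPM
internal gear 57/19 = 3 → 123/3 = 41 RPM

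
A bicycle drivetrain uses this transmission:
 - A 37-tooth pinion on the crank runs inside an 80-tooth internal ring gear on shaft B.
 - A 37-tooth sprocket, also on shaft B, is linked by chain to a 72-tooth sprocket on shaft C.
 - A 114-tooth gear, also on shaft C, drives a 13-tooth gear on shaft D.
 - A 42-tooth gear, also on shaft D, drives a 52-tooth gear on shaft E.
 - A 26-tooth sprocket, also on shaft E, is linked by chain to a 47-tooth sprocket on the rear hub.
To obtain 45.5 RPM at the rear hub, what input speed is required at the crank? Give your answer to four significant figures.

48.86 RPM

Overall ratio R = 2.1622 × 1.9459 × 0.11404 × 1.2381 × 1.8077 = 1.0738.
Required input speed = output speed × R = 45.5 × 1.0738 = 48.859 RPM.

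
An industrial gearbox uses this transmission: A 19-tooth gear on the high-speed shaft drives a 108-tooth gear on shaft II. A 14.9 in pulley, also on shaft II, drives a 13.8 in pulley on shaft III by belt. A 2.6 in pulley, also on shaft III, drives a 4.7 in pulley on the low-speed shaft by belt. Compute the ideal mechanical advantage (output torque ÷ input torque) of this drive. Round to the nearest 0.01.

Each stage contributes driven/driver: gear mesh 108/19 = 5.6842, belt 13.8/14.9 = 0.92617, belt 4.7/2.6 = 1.8077.
Overall: 5.6842 × 0.92617 × 1.8077 = 9.5167.

9.52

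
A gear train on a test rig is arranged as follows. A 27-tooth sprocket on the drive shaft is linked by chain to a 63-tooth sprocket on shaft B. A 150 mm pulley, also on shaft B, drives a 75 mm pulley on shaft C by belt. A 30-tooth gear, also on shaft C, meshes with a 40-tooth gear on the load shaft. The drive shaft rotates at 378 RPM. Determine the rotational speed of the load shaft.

the drive shaft → shaft B (chain, 63/27): 378 ÷ 2.3333 = 162 RPM
shaft B → shaft C (belt, 75/150): 162 ÷ 0.5 = 324 RPM
shaft C → the load shaft (gear mesh, 40/30): 324 ÷ 1.3333 = 243 RPM

243 RPM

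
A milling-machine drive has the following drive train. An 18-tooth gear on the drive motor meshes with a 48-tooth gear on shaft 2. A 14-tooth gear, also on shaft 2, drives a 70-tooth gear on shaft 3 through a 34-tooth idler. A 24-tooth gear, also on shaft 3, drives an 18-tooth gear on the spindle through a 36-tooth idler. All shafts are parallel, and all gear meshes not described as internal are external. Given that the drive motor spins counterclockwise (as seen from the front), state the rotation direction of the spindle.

clockwise

the drive motor → shaft 2: external mesh, 1 reversal → CW.
shaft 2 → shaft 3: driver → idler → driven is 2 external meshes, 2 reversals → CW.
shaft 3 → the spindle: driver → idler → driven is 2 external meshes, 2 reversals → CW.
5 reversals in total — an odd number — so the spindle turns opposite to the drive motor.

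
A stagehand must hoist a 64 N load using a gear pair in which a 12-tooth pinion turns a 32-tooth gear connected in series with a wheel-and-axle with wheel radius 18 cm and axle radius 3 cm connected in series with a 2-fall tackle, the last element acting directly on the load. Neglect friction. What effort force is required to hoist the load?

2 N

Gear pair MA = 32/12 = 2.6667.
Wheel-and-axle MA = R/r = 18/3 = 6.
Block-and-tackle MA = number of supporting rope parts = 2.
Combined ideal MA = 2.6667 × 6 × 2 = 32.
Effort = load / MA = 64 / 32 = 2 N.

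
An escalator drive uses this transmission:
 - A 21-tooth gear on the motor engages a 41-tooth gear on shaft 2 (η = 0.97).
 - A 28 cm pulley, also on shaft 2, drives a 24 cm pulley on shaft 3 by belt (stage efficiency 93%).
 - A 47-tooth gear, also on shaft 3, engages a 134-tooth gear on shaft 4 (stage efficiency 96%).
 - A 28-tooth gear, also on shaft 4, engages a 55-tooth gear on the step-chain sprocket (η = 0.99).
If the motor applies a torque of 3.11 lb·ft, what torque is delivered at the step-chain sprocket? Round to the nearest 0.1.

gear mesh 41/21 = 1.9524 → τ = 3.11·1.9524·0.97 = 5.8897 lb·ft
belt 24/28 = 0.85714 → τ = 5.8897·0.85714·0.93 = 4.695 lb·ft
gear mesh 134/47 = 2.8511 → τ = 4.695·2.8511·0.96 = 12.85 lb·ft
gear mesh 55/28 = 1.9643 → τ = 12.85·1.9643·0.99 = 24.989 lb·ft

25.0 lb·ft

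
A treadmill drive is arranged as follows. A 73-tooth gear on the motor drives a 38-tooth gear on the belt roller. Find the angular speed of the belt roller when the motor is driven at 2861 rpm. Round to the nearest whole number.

5496 rpm

gear mesh 38/73 = 0.52055 → 2861/0.52055 = 5496.1 rpm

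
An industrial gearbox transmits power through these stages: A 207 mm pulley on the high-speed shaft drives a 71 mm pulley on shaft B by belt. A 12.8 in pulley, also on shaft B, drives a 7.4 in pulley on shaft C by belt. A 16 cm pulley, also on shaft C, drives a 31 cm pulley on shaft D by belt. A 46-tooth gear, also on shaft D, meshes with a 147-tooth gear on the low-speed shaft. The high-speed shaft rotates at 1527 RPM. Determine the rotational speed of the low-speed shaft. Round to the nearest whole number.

the high-speed shaft → shaft B (belt, 71/207): 1527 ÷ 0.343 = 4452 RPM
shaft B → shaft C (belt, 7.4/12.8): 4452 ÷ 0.57812 = 7700.7 RPM
shaft C → shaft D (belt, 31/16): 7700.7 ÷ 1.9375 = 3974.5 RPM
shaft D → the low-speed shaft (gear mesh, 147/46): 3974.5 ÷ 3.1957 = 1243.7 RPM

1244 RPM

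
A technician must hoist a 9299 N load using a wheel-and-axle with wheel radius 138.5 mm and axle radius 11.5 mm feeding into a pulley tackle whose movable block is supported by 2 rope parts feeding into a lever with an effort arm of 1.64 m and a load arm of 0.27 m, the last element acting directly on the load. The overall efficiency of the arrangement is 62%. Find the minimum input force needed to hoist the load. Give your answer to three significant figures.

103 N

Wheel-and-axle MA = R/r = 138.5/11.5 = 12.043.
Block-and-tackle MA = number of supporting rope parts = 2.
Lever MA = effort arm / load arm = 1.64/0.27 = 6.0741.
Combined ideal MA = 12.043 × 2 × 6.0741 = 146.31.
Actual MA = 146.31 × 0.62 = 90.71.
Effort = load / actual MA = 9299 / 90.71 = 102.51 N.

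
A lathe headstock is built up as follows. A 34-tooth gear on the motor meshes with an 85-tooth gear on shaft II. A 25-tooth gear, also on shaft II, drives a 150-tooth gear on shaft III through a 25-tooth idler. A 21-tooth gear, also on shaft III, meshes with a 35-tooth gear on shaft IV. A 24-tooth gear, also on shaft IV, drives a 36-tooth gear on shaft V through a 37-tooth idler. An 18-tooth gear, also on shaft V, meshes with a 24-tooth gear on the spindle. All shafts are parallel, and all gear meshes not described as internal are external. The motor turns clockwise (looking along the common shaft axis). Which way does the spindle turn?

the motor → shaft II: external mesh, 1 reversal → CCW.
shaft II → shaft III: driver → idler → driven is 2 external meshes, 2 reversals → CCW.
shaft III → shaft IV: external mesh, 1 reversal → CW.
shaft IV → shaft V: driver → idler → driven is 2 external meshes, 2 reversals → CW.
shaft V → the spindle: external mesh, 1 reversal → CCW.
7 reversals in total — an odd number — so the spindle turns opposite to the motor.

counterclockwise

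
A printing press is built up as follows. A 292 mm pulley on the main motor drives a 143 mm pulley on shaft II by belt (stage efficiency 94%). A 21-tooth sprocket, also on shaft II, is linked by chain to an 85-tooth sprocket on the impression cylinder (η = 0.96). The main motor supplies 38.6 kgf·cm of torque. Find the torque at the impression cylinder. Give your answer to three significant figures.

Belt: ratio = 143/292 = 0.48973; torque at shaft II = 38.6 × 0.48973 × 0.94 = 17.769 kgf·cm.
Chain: ratio = 85/21 = 4.0476; torque at the impression cylinder = 17.769 × 4.0476 × 0.96 = 69.046 kgf·cm.

69.0 kgf·cm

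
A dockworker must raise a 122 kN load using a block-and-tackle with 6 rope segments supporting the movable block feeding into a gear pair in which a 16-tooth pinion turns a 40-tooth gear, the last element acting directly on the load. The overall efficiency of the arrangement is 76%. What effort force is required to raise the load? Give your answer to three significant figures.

10.7 kN

Block-and-tackle MA = number of supporting rope parts = 6.
Gear pair MA = 40/16 = 2.5.
Combined ideal MA = 6 × 2.5 = 15.
Actual MA = 15 × 0.76 = 11.4.
Effort = load / actual MA = 122 / 11.4 = 10.702 kN.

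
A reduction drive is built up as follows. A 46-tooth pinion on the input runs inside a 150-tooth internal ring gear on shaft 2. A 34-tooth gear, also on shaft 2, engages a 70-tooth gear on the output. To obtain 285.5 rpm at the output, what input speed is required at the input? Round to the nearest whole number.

1917 rpm

Overall ratio R = 3.2609 × 2.0588 = 6.7136.
Required input speed = output speed × R = 285.5 × 6.7136 = 1916.7 rpm.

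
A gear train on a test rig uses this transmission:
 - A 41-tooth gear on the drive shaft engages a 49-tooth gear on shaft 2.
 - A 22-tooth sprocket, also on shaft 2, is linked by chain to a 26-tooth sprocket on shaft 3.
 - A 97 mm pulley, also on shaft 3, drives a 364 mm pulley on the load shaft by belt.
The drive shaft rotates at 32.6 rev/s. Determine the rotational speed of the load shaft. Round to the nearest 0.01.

6.15 rev/s

gear mesh 49/41 = 1.1951 → 32.6/1.1951 = 27.278 rev/s
chain 26/22 = 1.1818 → 27.278/1.1818 = 23.081 rev/s
belt 364/97 = 3.7526 → 23.081/3.7526 = 6.1507 rev/s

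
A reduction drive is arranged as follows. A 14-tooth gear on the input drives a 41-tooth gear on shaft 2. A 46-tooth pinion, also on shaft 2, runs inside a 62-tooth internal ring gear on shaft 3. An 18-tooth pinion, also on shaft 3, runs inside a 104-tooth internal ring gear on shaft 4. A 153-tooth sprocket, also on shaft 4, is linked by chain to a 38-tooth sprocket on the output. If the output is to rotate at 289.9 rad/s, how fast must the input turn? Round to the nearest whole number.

Overall ratio R = 2.9286 × 1.3478 × 5.7778 × 0.24837 = 5.6643.
Required input speed = output speed × R = 289.9 × 5.6643 = 1642.1 rad/s.

1642 rad/s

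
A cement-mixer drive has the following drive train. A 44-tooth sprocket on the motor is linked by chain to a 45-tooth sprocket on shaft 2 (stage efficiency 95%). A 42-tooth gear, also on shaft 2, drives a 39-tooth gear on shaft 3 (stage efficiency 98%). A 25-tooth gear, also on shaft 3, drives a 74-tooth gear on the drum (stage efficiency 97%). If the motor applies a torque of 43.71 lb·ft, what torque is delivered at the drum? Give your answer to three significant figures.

111 lb·ft

Chain: ratio = 45/44 = 1.0227; torque at shaft 2 = 43.71 × 1.0227 × 0.95 = 42.468 lb·ft.
Gear mesh: ratio = 39/42 = 0.92857; torque at shaft 3 = 42.468 × 0.92857 × 0.98 = 38.646 lb·ft.
Gear mesh: ratio = 74/25 = 2.96; torque at the drum = 38.646 × 2.96 × 0.97 = 110.96 lb·ft.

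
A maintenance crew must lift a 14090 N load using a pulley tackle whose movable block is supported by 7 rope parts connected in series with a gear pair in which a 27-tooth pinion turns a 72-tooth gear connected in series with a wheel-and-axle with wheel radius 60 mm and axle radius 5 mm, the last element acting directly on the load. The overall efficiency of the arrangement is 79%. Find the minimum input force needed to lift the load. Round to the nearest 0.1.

Block-and-tackle MA = number of supporting rope parts = 7.
Gear pair MA = 72/27 = 2.6667.
Wheel-and-axle MA = R/r = 60/5 = 12.
Combined ideal MA = 7 × 2.6667 × 12 = 224.
Actual MA = 224 × 0.79 = 176.96.
Effort = load / actual MA = 14090 / 176.96 = 79.623 N.

79.6 N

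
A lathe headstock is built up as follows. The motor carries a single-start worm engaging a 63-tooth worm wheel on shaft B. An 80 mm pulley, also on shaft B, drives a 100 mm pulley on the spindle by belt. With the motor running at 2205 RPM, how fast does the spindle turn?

28 RPM

worm 63/1 = 63 → 2205/63 = 35 RPM
belt 100/80 = 1.25 → 35/1.25 = 28 RPM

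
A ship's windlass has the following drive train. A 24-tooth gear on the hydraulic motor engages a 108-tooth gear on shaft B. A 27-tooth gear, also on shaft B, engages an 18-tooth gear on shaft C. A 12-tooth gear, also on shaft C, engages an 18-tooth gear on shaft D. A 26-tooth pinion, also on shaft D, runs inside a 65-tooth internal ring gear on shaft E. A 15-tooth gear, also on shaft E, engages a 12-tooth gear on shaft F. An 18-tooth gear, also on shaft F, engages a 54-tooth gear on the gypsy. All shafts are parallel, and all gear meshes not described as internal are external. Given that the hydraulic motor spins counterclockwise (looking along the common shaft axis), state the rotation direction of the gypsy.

the hydraulic motor → shaft B: external mesh, 1 reversal → CW.
shaft B → shaft C: external mesh, 1 reversal → CCW.
shaft C → shaft D: external mesh, 1 reversal → CW.
shaft D → shaft E: internal mesh, same direction → CW.
shaft E → shaft F: external mesh, 1 reversal → CCW.
shaft F → the gypsy: external mesh, 1 reversal → CW.
5 reversals in total — an odd number — so the gypsy turns opposite to the hydraulic motor.

clockwise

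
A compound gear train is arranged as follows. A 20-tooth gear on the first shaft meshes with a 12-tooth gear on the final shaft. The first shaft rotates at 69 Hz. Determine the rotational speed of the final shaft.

115 Hz

Gear mesh: ratio = 12/20 = 0.6, so the final shaft turns at 69 / 0.6 = 115 Hz.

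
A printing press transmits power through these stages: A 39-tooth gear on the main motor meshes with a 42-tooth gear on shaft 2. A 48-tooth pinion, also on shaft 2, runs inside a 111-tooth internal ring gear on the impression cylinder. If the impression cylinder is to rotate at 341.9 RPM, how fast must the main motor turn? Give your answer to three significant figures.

851 RPM

Overall ratio R = 1.0769 × 2.3125 = 2.4904.
Required input speed = output speed × R = 341.9 × 2.4904 = 851.46 RPM.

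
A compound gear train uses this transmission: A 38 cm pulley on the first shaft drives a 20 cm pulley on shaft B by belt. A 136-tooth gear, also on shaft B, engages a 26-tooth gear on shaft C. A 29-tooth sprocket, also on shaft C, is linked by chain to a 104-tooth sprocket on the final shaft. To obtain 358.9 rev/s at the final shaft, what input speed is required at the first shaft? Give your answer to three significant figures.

Overall ratio R = 0.52632 × 0.19118 × 3.5862 = 0.36084.
Required input speed = output speed × R = 358.9 × 0.36084 = 129.51 rev/s.

130 rev/s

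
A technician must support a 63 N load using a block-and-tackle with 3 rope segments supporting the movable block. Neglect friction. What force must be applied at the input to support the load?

Block-and-tackle MA = number of supporting rope parts = 3.
Effort = load / MA = 63 / 3 = 21 N.

21 N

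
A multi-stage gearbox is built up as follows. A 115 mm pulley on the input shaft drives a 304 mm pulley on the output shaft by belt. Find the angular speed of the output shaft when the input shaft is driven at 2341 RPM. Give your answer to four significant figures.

885.6 RPM

belt 304/115 = 2.6435 → 2341/2.6435 = 885.58 RPM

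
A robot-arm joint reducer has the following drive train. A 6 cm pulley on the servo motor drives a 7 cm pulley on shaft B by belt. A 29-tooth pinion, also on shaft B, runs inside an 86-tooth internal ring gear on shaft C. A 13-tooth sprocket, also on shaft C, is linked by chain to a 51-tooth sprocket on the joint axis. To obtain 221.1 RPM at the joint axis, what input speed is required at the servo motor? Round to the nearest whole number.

3001 RPM

Overall ratio R = 1.1667 × 2.9655 × 3.9231 = 13.573.
Required input speed = output speed × R = 221.1 × 13.573 = 3001 RPM.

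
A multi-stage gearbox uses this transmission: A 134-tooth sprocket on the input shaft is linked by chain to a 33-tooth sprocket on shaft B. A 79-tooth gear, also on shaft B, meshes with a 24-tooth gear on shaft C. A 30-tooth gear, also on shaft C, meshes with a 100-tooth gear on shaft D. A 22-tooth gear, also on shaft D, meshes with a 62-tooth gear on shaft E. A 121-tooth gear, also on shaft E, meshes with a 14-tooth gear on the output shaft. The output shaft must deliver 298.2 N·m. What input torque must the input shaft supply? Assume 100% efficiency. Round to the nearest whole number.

Overall ratio R = 0.24627 × 0.3038 × 3.3333 × 2.8182 × 0.1157 = 0.081317.
Input torque = output torque / R = 298.2 / 0.081317 = 3667.1 N·m.

3667 N·m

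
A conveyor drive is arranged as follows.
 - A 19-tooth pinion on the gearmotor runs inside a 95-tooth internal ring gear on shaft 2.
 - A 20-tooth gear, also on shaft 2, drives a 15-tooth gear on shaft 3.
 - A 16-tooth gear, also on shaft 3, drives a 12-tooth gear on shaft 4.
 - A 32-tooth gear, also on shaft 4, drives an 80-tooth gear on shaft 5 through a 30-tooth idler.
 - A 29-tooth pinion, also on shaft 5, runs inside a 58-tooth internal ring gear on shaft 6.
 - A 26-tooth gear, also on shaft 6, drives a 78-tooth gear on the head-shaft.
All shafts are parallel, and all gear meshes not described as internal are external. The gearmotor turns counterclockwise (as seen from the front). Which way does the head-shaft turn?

clockwise

the gearmotor → shaft 2: internal mesh, same direction → CCW.
shaft 2 → shaft 3: external mesh, 1 reversal → CW.
shaft 3 → shaft 4: external mesh, 1 reversal → CCW.
shaft 4 → shaft 5: driver → idler → driven is 2 external meshes, 2 reversals → CCW.
shaft 5 → shaft 6: internal mesh, same direction → CCW.
shaft 6 → the head-shaft: external mesh, 1 reversal → CW.
5 reversals in total — an odd number — so the head-shaft turns opposite to the gearmotor.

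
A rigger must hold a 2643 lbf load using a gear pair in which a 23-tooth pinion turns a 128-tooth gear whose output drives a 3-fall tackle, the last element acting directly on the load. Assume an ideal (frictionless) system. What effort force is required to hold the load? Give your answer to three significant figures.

Gear pair MA = 128/23 = 5.5652.
Block-and-tackle MA = number of supporting rope parts = 3.
Combined ideal MA = 5.5652 × 3 = 16.696.
Effort = load / MA = 2643 / 16.696 = 158.3 lbf.

158 lbf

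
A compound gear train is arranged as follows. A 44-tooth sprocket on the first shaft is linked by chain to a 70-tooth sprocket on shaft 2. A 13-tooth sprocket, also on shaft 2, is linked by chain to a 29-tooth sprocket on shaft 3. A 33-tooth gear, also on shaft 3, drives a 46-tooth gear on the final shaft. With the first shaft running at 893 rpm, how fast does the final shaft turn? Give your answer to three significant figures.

Chain: ratio = 70/44 = 1.5909, so shaft 2 turns at 893 / 1.5909 = 561.31 rpm.
Chain: ratio = 29/13 = 2.2308, so shaft 3 turns at 561.31 / 2.2308 = 251.62 rpm.
Gear mesh: ratio = 46/33 = 1.3939, so the final shaft turns at 251.62 / 1.3939 = 180.51 rpm.

181 rpm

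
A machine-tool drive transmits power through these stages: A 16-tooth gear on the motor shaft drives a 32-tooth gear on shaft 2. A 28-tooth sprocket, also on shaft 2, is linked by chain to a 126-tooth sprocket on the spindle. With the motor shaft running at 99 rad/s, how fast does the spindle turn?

11 rad/s

Gear mesh: ratio = 32/16 = 2, so shaft 2 turns at 99 / 2 = 49.5 rad/s.
Chain: ratio = 126/28 = 4.5, so the spindle turns at 49.5 / 4.5 = 11 rad/s.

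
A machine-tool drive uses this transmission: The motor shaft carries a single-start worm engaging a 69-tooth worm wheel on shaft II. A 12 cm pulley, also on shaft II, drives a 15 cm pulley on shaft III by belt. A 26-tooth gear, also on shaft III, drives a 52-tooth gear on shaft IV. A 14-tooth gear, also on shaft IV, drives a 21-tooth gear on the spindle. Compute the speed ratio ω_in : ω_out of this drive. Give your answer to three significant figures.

259

Each stage contributes driven/driver: worm 69/1 = 69, belt 15/12 = 1.25, gear mesh 52/26 = 2, gear mesh 21/14 = 1.5.
Overall: 69 × 1.25 × 2 × 1.5 = 258.75.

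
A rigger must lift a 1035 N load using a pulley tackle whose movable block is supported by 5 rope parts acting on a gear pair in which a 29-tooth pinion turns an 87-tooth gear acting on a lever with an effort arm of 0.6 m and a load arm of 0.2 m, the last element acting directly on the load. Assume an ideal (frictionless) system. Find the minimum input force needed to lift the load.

Block-and-tackle MA = number of supporting rope parts = 5.
Gear pair MA = 87/29 = 3.
Lever MA = effort arm / load arm = 0.6/0.2 = 3.
Combined ideal MA = 5 × 3 × 3 = 45.
Effort = load / MA = 1035 / 45 = 23 N.

23 N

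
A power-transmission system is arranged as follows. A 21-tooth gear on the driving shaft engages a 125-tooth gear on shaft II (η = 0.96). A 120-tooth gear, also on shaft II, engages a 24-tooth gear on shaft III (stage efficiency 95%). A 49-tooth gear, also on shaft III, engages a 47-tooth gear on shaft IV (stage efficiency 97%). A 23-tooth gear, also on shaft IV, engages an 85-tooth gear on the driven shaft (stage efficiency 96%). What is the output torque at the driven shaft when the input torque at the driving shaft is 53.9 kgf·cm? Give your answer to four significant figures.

193.2 kgf·cm

After the gear mesh (125/21): 53.9 × 5.9524 × 0.96 = 308 kgf·cm
After the gear mesh (24/120): 308 × 0.2 × 0.95 = 58.52 kgf·cm
After the gear mesh (47/49): 58.52 × 0.95918 × 0.97 = 54.447 kgf·cm
After the gear mesh (85/23): 54.447 × 3.6957 × 0.96 = 193.17 kgf·cm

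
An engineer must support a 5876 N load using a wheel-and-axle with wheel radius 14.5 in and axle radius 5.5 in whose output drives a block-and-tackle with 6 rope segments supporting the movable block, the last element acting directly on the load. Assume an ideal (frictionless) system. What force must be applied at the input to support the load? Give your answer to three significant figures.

Wheel-and-axle MA = R/r = 14.5/5.5 = 2.6364.
Block-and-tackle MA = number of supporting rope parts = 6.
Combined ideal MA = 2.6364 × 6 = 15.818.
Effort = load / MA = 5876 / 15.818 = 371.47 N.

371 N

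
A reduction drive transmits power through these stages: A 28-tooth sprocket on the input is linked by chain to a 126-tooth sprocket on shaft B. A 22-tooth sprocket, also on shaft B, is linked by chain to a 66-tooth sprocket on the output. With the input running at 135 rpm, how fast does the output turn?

the input → shaft B (chain, 126/28): 135 ÷ 4.5 = 30 rpm
shaft B → the output (chain, 66/22): 30 ÷ 3 = 10 rpm

10 rpm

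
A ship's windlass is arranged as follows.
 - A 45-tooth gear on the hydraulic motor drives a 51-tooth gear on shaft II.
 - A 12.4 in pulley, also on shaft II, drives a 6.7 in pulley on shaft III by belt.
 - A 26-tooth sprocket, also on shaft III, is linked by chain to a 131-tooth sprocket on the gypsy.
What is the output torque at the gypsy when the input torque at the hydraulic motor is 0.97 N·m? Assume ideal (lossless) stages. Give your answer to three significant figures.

2.99 N·m

After the gear mesh (51/45): 0.97 × 1.1333 = 1.0993 N·m
After the belt (6.7/12.4): 1.0993 × 0.54032 = 0.59399 N·m
After the chain (131/26): 0.59399 × 5.0385 = 2.9928 N·m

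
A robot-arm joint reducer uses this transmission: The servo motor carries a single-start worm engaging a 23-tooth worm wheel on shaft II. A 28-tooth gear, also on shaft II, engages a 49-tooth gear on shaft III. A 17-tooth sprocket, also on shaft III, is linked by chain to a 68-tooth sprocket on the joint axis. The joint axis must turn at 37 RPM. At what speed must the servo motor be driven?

Overall ratio R = 23 × 1.75 × 4 = 161.
Required input speed = output speed × R = 37 × 161 = 5957 RPM.

5957 RPM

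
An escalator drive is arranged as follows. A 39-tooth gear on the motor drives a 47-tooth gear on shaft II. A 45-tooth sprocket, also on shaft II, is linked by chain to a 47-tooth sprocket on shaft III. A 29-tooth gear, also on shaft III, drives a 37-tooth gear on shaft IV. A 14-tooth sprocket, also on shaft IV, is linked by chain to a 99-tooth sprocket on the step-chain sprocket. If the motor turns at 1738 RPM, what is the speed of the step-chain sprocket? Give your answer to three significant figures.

153 RPM

the motor → shaft II (gear mesh, 47/39): 1738 ÷ 1.2051 = 1442.2 RPM
shaft II → shaft III (chain, 47/45): 1442.2 ÷ 1.0444 = 1380.8 RPM
shaft III → shaft IV (gear mesh, 37/29): 1380.8 ÷ 1.2759 = 1082.2 RPM
shaft IV → the step-chain sprocket (chain, 99/14): 1082.2 ÷ 7.0714 = 153.05 RPM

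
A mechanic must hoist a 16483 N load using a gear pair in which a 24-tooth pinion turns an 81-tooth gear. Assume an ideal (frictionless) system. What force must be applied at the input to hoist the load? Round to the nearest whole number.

Gear pair MA = 81/24 = 3.375.
Effort = load / MA = 16483 / 3.375 = 4883.9 N.

4884 N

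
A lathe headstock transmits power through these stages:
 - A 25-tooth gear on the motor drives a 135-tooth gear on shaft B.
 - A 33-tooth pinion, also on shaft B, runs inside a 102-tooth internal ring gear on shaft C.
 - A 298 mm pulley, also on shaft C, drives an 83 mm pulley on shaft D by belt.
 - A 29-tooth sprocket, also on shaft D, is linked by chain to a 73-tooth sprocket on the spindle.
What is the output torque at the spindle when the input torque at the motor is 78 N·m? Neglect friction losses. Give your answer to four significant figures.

gear mesh 135/25 = 5.4 → τ = 78·5.4 = 421.2 N·m
internal gear 102/33 = 3.0909 → τ = 421.2·3.0909 = 1301.9 N·m
belt 83/298 = 0.27852 → τ = 1301.9·0.27852 = 362.61 N·m
chain 73/29 = 2.5172 → τ = 362.61·2.5172 = 912.77 N·m

912.8 N·m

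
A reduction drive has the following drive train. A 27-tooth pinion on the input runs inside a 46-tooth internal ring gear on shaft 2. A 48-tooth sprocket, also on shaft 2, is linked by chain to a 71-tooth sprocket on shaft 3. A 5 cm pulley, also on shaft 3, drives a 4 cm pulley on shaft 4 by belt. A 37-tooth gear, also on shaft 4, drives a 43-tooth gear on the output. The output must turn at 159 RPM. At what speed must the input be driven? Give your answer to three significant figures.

Overall ratio R = 1.7037 × 1.4792 × 0.8 × 1.1622 = 2.343.
Required input speed = output speed × R = 159 × 2.343 = 372.53 RPM.

373 RPM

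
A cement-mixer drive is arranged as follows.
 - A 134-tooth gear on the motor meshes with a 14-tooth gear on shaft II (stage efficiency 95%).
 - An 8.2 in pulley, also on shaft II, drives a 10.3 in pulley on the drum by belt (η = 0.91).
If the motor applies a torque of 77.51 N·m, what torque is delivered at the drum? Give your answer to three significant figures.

8.79 N·m

gear mesh 14/134 = 0.10448 → τ = 77.51·0.10448·0.95 = 7.6932 N·m
belt 10.3/8.2 = 1.2561 → τ = 7.6932·1.2561·0.91 = 8.7937 N·m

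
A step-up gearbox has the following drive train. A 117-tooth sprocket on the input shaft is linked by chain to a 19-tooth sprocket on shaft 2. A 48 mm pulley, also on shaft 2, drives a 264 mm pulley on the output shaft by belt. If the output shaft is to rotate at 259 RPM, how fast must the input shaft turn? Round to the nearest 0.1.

Overall ratio R = 0.16239 × 5.5 = 0.89316.
Required input speed = output speed × R = 259 × 0.89316 = 231.33 RPM.

231.3 RPM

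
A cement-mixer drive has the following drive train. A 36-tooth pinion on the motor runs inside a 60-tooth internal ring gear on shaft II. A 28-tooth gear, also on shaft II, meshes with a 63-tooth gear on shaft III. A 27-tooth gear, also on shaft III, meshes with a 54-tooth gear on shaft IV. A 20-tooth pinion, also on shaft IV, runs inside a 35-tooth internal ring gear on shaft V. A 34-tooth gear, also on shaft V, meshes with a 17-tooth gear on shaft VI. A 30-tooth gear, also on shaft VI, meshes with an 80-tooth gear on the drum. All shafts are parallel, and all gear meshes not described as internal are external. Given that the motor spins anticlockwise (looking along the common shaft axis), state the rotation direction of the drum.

anticlockwise

the motor → shaft II: internal mesh, same direction → CCW.
shaft II → shaft III: external mesh, 1 reversal → CW.
shaft III → shaft IV: external mesh, 1 reversal → CCW.
shaft IV → shaft V: internal mesh, same direction → CCW.
shaft V → shaft VI: external mesh, 1 reversal → CW.
shaft VI → the drum: external mesh, 1 reversal → CCW.
4 reversals in total — an even number — so the drum turns the same way as the motor.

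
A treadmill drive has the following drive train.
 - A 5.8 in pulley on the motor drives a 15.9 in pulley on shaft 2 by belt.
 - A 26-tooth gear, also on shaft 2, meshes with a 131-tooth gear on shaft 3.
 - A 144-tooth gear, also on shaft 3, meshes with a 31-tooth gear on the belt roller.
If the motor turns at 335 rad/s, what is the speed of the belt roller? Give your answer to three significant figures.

113 rad/s

belt 15.9/5.8 = 2.7414 → 335/2.7414 = 122.2 rad/s
gear mesh 131/26 = 5.0385 → 122.2/5.0385 = 24.254 rad/s
gear mesh 31/144 = 0.21528 → 24.254/0.21528 = 112.66 rad/s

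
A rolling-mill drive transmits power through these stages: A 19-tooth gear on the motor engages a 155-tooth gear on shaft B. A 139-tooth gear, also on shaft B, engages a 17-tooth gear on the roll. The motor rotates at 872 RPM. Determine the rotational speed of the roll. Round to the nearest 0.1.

gear mesh 155/19 = 8.1579 → 872/8.1579 = 106.89 RPM
gear mesh 17/139 = 0.1223 → 106.89/0.1223 = 873.99 RPM

874.0 RPM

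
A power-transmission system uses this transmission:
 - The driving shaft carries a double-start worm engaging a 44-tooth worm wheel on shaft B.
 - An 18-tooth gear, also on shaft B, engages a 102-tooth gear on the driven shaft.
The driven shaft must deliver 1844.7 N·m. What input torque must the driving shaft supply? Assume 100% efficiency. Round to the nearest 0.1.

Overall ratio R = 22 × 5.6667 = 124.67.
Input torque = output torque / R = 1844.7 / 124.67 = 14.797 N·m.

14.8 N·m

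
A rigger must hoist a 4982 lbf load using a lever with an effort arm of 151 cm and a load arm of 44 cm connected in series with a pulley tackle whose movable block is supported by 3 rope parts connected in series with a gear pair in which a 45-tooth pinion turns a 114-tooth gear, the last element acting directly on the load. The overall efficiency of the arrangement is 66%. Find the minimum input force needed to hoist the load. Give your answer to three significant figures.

Lever MA = effort arm / load arm = 151/44 = 3.4318.
Block-and-tackle MA = number of supporting rope parts = 3.
Gear pair MA = 114/45 = 2.5333.
Combined ideal MA = 3.4318 × 3 × 2.5333 = 26.082.
Actual MA = 26.082 × 0.66 = 17.214.
Effort = load / actual MA = 4982 / 17.214 = 289.42 lbf.

289 lbf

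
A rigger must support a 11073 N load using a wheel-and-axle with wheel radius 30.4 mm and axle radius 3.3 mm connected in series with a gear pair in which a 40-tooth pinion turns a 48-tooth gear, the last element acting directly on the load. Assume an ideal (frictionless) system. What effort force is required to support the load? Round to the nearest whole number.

Wheel-and-axle MA = R/r = 30.4/3.3 = 9.2121.
Gear pair MA = 48/40 = 1.2.
Combined ideal MA = 9.2121 × 1.2 = 11.055.
Effort = load / MA = 11073 / 11.055 = 1001.7 N.

1002 N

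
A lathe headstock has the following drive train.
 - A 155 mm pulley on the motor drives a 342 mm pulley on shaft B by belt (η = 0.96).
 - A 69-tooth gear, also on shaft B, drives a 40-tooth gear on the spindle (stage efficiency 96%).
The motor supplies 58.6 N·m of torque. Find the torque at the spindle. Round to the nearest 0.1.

After the belt (342/155): 58.6 × 2.2065 × 0.96 = 124.13 N·m
After the gear mesh (40/69): 124.13 × 0.57971 × 0.96 = 69.079 N·m

69.1 N·m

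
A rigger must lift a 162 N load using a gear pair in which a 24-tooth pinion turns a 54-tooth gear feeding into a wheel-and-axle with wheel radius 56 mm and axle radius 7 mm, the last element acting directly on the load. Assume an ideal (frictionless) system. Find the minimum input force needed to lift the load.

9 N

Gear pair MA = 54/24 = 2.25.
Wheel-and-axle MA = R/r = 56/7 = 8.
Combined ideal MA = 2.25 × 8 = 18.
Effort = load / MA = 162 / 18 = 9 N.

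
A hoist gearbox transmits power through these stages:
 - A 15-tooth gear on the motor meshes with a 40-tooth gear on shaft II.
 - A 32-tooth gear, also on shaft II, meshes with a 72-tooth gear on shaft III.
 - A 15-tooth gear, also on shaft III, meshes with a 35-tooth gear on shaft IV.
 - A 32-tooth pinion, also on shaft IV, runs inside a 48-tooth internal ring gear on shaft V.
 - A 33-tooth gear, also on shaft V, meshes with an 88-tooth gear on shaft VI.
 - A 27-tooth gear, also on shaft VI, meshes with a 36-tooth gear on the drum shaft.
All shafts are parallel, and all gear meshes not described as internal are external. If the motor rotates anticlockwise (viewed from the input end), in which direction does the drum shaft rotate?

the motor → shaft II: external mesh, 1 reversal → CW.
shaft II → shaft III: external mesh, 1 reversal → CCW.
shaft III → shaft IV: external mesh, 1 reversal → CW.
shaft IV → shaft V: internal mesh, same direction → CW.
shaft V → shaft VI: external mesh, 1 reversal → CCW.
shaft VI → the drum shaft: external mesh, 1 reversal → CW.
5 reversals in total — an odd number — so the drum shaft turns opposite to the motor.

clockwise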